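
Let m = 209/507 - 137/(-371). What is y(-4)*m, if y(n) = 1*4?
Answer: 587992/188097 ≈ 3.1260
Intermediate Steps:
y(n) = 4
m = 146998/188097 (m = 209*(1/507) - 137*(-1/371) = 209/507 + 137/371 = 146998/188097 ≈ 0.78150)
y(-4)*m = 4*(146998/188097) = 587992/188097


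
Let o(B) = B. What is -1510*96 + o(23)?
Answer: -144937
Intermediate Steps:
-1510*96 + o(23) = -1510*96 + 23 = -144960 + 23 = -144937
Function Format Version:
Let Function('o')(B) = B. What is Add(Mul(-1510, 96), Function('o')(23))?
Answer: -144937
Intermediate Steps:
Add(Mul(-1510, 96), Function('o')(23)) = Add(Mul(-1510, 96), 23) = Add(-144960, 23) = -144937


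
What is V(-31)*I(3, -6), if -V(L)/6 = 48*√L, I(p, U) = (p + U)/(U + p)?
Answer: -288*I*√31 ≈ -1603.5*I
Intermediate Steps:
I(p, U) = 1 (I(p, U) = (U + p)/(U + p) = 1)
V(L) = -288*√L
V(-31)*I(3, -6) = -288*I*√31*1 = -288*I*√31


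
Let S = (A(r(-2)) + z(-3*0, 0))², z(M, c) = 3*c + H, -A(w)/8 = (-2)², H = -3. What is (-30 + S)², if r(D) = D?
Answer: 1428025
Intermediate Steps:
A(w) = -32 (A(w) = -8*(-2)² = -8*4 = -32)
z(M, c) = -3 + 3*c (z(M, c) = 3*c - 3 = -3 + 3*c)
S = 1225 (S = (-32 + (-3 + 3*0))² = (-32 + (-3 + 0))² = (-32 - 3)² = (-35)² = 1225)
(-30 + S)² = (-30 + 1225)² = 1195² = 1428025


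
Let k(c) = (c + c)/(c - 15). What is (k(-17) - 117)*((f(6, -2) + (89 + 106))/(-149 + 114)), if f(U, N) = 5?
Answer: 1325/2 ≈ 662.50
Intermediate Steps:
k(c) = 2*c/(-15 + c) (k(c) = (2*c)/(-15 + c) = 2*c/(-15 + c))
(k(-17) - 117)*((f(6, -2) + (89 + 106))/(-149 + 114)) = (2*(-17)/(-15 - 17) - 117)*((5 + (89 + 106))/(-149 + 114)) = (2*(-17)/(-32) - 117)*((5 + 195)/(-35)) = (2*(-17)*(-1/32) - 117)*(200*(-1/35)) = (17/16 - 117)*(-40/7) = -1855/16*(-40/7) = 1325/2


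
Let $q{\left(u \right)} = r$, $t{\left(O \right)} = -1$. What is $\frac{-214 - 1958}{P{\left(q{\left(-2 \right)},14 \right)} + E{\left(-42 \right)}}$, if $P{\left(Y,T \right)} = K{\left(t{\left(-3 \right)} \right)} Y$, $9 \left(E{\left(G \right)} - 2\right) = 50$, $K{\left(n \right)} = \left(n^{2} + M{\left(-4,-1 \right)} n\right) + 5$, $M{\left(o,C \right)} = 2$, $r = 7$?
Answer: $- \frac{4887}{80} \approx -61.088$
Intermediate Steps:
$K{\left(n \right)} = 5 + n^{2} + 2 n$ ($K{\left(n \right)} = \left(n^{2} + 2 n\right) + 5 = 5 + n^{2} + 2 n$)
$q{\left(u \right)} = 7$
$E{\left(G \right)} = \frac{68}{9}$ ($E{\left(G \right)} = 2 + \frac{1}{9} \cdot 50 = 2 + \frac{50}{9} = \frac{68}{9}$)
$P{\left(Y,T \right)} = 4 Y$ ($P{\left(Y,T \right)} = \left(5 + \left(-1\right)^{2} + 2 \left(-1\right)\right) Y = \left(5 + 1 - 2\right) Y = 4 Y$)
$\frac{-214 - 1958}{P{\left(q{\left(-2 \right)},14 \right)} + E{\left(-42 \right)}} = \frac{-214 - 1958}{4 \cdot 7 + \frac{68}{9}} = - \frac{2172}{28 + \frac{68}{9}} = - \frac{2172}{\frac{320}{9}} = \left(-2172\right) \frac{9}{320} = - \frac{4887}{80}$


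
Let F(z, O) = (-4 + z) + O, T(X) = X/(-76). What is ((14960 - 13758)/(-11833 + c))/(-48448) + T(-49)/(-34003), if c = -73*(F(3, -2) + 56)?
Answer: -4271194031/245737631027136 ≈ -1.7381e-5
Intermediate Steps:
T(X) = -X/76 (T(X) = X*(-1/76) = -X/76)
F(z, O) = -4 + O + z
c = -3869 (c = -73*((-4 - 2 + 3) + 56) = -73*(-3 + 56) = -73*53 = -3869)
((14960 - 13758)/(-11833 + c))/(-48448) + T(-49)/(-34003) = ((14960 - 13758)/(-11833 - 3869))/(-48448) - 1/76*(-49)/(-34003) = (1202/(-15702))*(-1/48448) + (49/76)*(-1/34003) = (1202*(-1/15702))*(-1/48448) - 49/2584228 = -601/7851*(-1/48448) - 49/2584228 = 601/380365248 - 49/2584228 = -4271194031/245737631027136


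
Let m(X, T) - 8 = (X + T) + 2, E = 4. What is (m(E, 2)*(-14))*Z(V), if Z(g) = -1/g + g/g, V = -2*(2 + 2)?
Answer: -252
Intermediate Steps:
m(X, T) = 10 + T + X (m(X, T) = 8 + ((X + T) + 2) = 8 + ((T + X) + 2) = 8 + (2 + T + X) = 10 + T + X)
V = -8 (V = -2*4 = -8)
Z(g) = 1 - 1/g (Z(g) = -1/g + 1 = 1 - 1/g)
(m(E, 2)*(-14))*Z(V) = ((10 + 2 + 4)*(-14))*((-1 - 8)/(-8)) = (16*(-14))*(-⅛*(-9)) = -224*9/8 = -252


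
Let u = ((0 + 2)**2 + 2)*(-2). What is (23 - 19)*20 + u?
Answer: 68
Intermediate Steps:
u = -12 (u = (2**2 + 2)*(-2) = (4 + 2)*(-2) = 6*(-2) = -12)
(23 - 19)*20 + u = (23 - 19)*20 - 12 = 4*20 - 12 = 80 - 12 = 68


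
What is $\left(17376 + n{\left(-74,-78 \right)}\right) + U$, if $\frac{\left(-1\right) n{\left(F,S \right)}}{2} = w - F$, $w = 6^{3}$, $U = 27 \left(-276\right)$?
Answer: $9344$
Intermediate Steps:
$U = -7452$
$w = 216$
$n{\left(F,S \right)} = -432 + 2 F$ ($n{\left(F,S \right)} = - 2 \left(216 - F\right) = -432 + 2 F$)
$\left(17376 + n{\left(-74,-78 \right)}\right) + U = \left(17376 + \left(-432 + 2 \left(-74\right)\right)\right) - 7452 = \left(17376 - 580\right) - 7452 = 16796 - 7452 = 9344$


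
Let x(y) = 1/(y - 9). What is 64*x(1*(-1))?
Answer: -32/5 ≈ -6.4000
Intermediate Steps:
x(y) = 1/(-9 + y)
64*x(1*(-1)) = 64/(-9 + 1*(-1)) = 64/(-9 - 1) = 64/(-10) = 64*(-1/10) = -32/5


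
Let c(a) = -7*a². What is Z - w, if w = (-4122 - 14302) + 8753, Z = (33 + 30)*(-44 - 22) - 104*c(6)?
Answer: 31721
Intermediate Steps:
Z = 22050 (Z = (33 + 30)*(-44 - 22) - (-728)*6² = 63*(-66) - (-728)*36 = -4158 - 104*(-252) = -4158 + 26208 = 22050)
w = -9671 (w = -18424 + 8753 = -9671)
Z - w = 22050 - 1*(-9671) = 22050 + 9671 = 31721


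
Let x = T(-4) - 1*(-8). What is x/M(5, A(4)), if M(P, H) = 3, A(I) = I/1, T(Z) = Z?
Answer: 4/3 ≈ 1.3333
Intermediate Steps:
A(I) = I (A(I) = I*1 = I)
x = 4 (x = -4 - 1*(-8) = -4 + 8 = 4)
x/M(5, A(4)) = 4/3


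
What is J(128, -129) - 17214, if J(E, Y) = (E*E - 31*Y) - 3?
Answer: 3166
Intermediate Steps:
J(E, Y) = -3 + E² - 31*Y (J(E, Y) = (E² - 31*Y) - 3 = -3 + E² - 31*Y)
J(128, -129) - 17214 = (-3 + 128² - 31*(-129)) - 17214 = (-3 + 16384 + 3999) - 17214 = 20380 - 17214 = 3166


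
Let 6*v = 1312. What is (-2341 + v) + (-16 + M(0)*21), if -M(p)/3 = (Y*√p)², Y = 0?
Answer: -6415/3 ≈ -2138.3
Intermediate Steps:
v = 656/3 (v = (⅙)*1312 = 656/3 ≈ 218.67)
M(p) = 0 (M(p) = -3*(0*√p)² = -3*0² = -3*0 = 0)
(-2341 + v) + (-16 + M(0)*21) = (-2341 + 656/3) + (-16 + 0*21) = -6367/3 + (-16 + 0) = -6367/3 - 16 = -6415/3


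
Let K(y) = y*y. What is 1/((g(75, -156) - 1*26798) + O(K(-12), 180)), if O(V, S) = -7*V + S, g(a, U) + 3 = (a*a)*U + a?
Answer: -1/905054 ≈ -1.1049e-6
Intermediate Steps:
g(a, U) = -3 + a + U*a² (g(a, U) = -3 + ((a*a)*U + a) = -3 + (a²*U + a) = -3 + (U*a² + a) = -3 + (a + U*a²) = -3 + a + U*a²)
K(y) = y²
O(V, S) = S - 7*V
1/((g(75, -156) - 1*26798) + O(K(-12), 180)) = 1/(((-3 + 75 - 156*75²) - 1*26798) + (180 - 7*(-12)²)) = 1/(((-3 + 75 - 156*5625) - 26798) + (180 - 7*144)) = 1/(((-3 + 75 - 877500) - 26798) + (180 - 1008)) = 1/((-877428 - 26798) - 828) = 1/(-904226 - 828) = 1/(-905054) = -1/905054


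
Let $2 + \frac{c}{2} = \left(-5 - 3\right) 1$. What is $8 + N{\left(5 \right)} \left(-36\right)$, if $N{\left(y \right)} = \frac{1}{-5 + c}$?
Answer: $\frac{236}{25} \approx 9.44$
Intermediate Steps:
$c = -20$ ($c = -4 + 2 \left(-5 - 3\right) 1 = -4 + 2 \left(\left(-8\right) 1\right) = -4 + 2 \left(-8\right) = -4 - 16 = -20$)
$N{\left(y \right)} = - \frac{1}{25}$ ($N{\left(y \right)} = \frac{1}{-5 - 20} = \frac{1}{-25} = - \frac{1}{25}$)
$8 + N{\left(5 \right)} \left(-36\right) = 8 - - \frac{36}{25} = 8 + \frac{36}{25} = \frac{236}{25}$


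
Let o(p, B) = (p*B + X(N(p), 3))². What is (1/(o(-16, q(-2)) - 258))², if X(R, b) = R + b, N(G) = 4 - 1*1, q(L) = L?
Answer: 1/1406596 ≈ 7.1094e-7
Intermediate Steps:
N(G) = 3 (N(G) = 4 - 1 = 3)
o(p, B) = (6 + B*p)² (o(p, B) = (p*B + (3 + 3))² = (B*p + 6)² = (6 + B*p)²)
(1/(o(-16, q(-2)) - 258))² = (1/((6 - 2*(-16))² - 258))² = (1/((6 + 32)² - 258))² = (1/(38² - 258))² = (1/(1444 - 258))² = (1/1186)² = 1/1406596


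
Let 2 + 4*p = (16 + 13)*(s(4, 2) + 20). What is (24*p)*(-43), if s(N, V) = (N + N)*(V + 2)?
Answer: -388548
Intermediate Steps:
s(N, V) = 2*N*(2 + V) (s(N, V) = (2*N)*(2 + V) = 2*N*(2 + V))
p = 753/2 (p = -½ + ((16 + 13)*(2*4*(2 + 2) + 20))/4 = -½ + (29*(2*4*4 + 20))/4 = -½ + (29*(32 + 20))/4 = -½ + (29*52)/4 = -½ + (¼)*1508 = -½ + 377 = 753/2 ≈ 376.50)
(24*p)*(-43) = (24*(753/2))*(-43) = 9036*(-43) = -388548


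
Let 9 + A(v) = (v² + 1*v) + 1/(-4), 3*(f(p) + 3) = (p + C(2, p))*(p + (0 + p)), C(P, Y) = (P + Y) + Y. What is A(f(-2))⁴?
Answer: 7890481/1679616 ≈ 4.6978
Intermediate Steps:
C(P, Y) = P + 2*Y
f(p) = -3 + 2*p*(2 + 3*p)/3 (f(p) = -3 + ((p + (2 + 2*p))*(p + (0 + p)))/3 = -3 + ((2 + 3*p)*(p + p))/3 = -3 + ((2 + 3*p)*(2*p))/3 = -3 + (2*p*(2 + 3*p))/3 = -3 + 2*p*(2 + 3*p)/3)
A(v) = -37/4 + v + v² (A(v) = -9 + ((v² + 1*v) + 1/(-4)) = -9 + ((v² + v) - ¼) = -9 + ((v + v²) - ¼) = -9 + (-¼ + v + v²) = -37/4 + v + v²)
A(f(-2))⁴ = (-37/4 + (-3 + 2*(-2)² + (4/3)*(-2)) + (-3 + 2*(-2)² + (4/3)*(-2))²)⁴ = (-37/4 + (-3 + 2*4 - 8/3) + (-3 + 2*4 - 8/3)²)⁴ = (-37/4 + (-3 + 8 - 8/3) + (-3 + 8 - 8/3)²)⁴ = (-37/4 + 7/3 + (7/3)²)⁴ = (-37/4 + 7/3 + 49/9)⁴ = (-53/36)⁴ = 7890481/1679616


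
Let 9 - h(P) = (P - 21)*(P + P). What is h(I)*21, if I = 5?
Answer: 3549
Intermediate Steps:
h(P) = 9 - 2*P*(-21 + P) (h(P) = 9 - (P - 21)*(P + P) = 9 - (-21 + P)*2*P = 9 - 2*P*(-21 + P))
h(I)*21 = (9 - 2*5² + 42*5)*21 = (9 - 2*25 + 210)*21 = (9 - 50 + 210)*21 = 169*21 = 3549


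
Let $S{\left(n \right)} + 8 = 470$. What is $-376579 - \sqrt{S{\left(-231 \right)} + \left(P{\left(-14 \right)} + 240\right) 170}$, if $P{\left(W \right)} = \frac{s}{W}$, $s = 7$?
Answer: $-376579 - \sqrt{41177} \approx -3.7678 \cdot 10^{5}$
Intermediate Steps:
$S{\left(n \right)} = 462$ ($S{\left(n \right)} = -8 + 470 = 462$)
$P{\left(W \right)} = \frac{7}{W}$
$-376579 - \sqrt{S{\left(-231 \right)} + \left(P{\left(-14 \right)} + 240\right) 170} = -376579 - \sqrt{462 + \left(\frac{7}{-14} + 240\right) 170} = -376579 - \sqrt{462 + \left(7 \left(- \frac{1}{14}\right) + 240\right) 170} = -376579 - \sqrt{462 + \left(- \frac{1}{2} + 240\right) 170} = -376579 - \sqrt{462 + \frac{479}{2} \cdot 170} = -376579 - \sqrt{462 + 40715} = -376579 - \sqrt{41177}$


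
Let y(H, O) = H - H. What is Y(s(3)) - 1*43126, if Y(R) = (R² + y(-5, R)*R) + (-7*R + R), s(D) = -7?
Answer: -43035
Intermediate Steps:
y(H, O) = 0
Y(R) = R² - 6*R (Y(R) = (R² + 0*R) + (-7*R + R) = (R² + 0) - 6*R = R² - 6*R)
Y(s(3)) - 1*43126 = -7*(-6 - 7) - 1*43126 = -7*(-13) - 43126 = 91 - 43126 = -43035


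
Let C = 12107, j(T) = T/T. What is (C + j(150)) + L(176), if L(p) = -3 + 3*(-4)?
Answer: 12093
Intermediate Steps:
j(T) = 1
L(p) = -15 (L(p) = -3 - 12 = -15)
(C + j(150)) + L(176) = (12107 + 1) - 15 = 12108 - 15 = 12093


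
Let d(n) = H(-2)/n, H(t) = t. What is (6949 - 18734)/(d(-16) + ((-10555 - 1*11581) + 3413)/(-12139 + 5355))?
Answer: -79949440/19571 ≈ -4085.1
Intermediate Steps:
d(n) = -2/n
(6949 - 18734)/(d(-16) + ((-10555 - 1*11581) + 3413)/(-12139 + 5355)) = (6949 - 18734)/(-2/(-16) + ((-10555 - 1*11581) + 3413)/(-12139 + 5355)) = -11785/(-2*(-1/16) + ((-10555 - 11581) + 3413)/(-6784)) = -11785/(⅛ + (-22136 + 3413)*(-1/6784)) = -11785/(⅛ - 18723*(-1/6784)) = -11785/(⅛ + 18723/6784) = -11785/19571/6784 = -11785*6784/19571 = -79949440/19571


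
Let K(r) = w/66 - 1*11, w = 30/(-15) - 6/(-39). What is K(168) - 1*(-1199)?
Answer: 169880/143 ≈ 1188.0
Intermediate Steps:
w = -24/13 (w = 30*(-1/15) - 6*(-1/39) = -2 + 2/13 = -24/13 ≈ -1.8462)
K(r) = -1577/143 (K(r) = -24/13/66 - 1*11 = -24/13*1/66 - 11 = -4/143 - 11 = -1577/143)
K(168) - 1*(-1199) = -1577/143 - 1*(-1199) = -1577/143 + 1199 = 169880/143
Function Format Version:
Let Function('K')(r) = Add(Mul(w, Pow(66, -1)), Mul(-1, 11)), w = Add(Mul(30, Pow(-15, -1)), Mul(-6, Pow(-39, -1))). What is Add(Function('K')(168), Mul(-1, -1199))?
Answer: Rational(169880, 143) ≈ 1188.0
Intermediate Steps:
w = Rational(-24, 13) (w = Add(Mul(30, Rational(-1, 15)), Mul(-6, Rational(-1, 39))) = Add(-2, Rational(2, 13)) = Rational(-24, 13) ≈ -1.8462)
Function('K')(r) = Rational(-1577, 143) (Function('K')(r) = Add(Mul(Rational(-24, 13), Pow(66, -1)), Mul(-1, 11)) = Add(Mul(Rational(-24, 13), Rational(1, 66)), -11) = Add(Rational(-4, 143), -11) = Rational(-1577, 143))
Add(Function('K')(168), Mul(-1, -1199)) = Add(Rational(-1577, 143), Mul(-1, -1199)) = Add(Rational(-1577, 143), 1199) = Rational(169880, 143)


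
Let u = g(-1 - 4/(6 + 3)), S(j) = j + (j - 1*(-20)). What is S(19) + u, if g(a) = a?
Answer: 509/9 ≈ 56.556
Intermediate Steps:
S(j) = 20 + 2*j (S(j) = j + (j + 20) = j + (20 + j) = 20 + 2*j)
u = -13/9 (u = -1 - 4/(6 + 3) = -1 - 4/9 = -13/9 ≈ -1.4444)
S(19) + u = (20 + 2*19) - 13/9 = (20 + 38) - 13/9 = 58 - 13/9 = 509/9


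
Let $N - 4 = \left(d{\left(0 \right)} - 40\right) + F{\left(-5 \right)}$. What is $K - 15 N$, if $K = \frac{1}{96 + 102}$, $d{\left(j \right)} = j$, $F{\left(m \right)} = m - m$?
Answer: $\frac{106921}{198} \approx 540.0$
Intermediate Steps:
$F{\left(m \right)} = 0$
$N = -36$ ($N = 4 + \left(\left(0 - 40\right) + 0\right) = 4 + \left(-40 + 0\right) = 4 - 40 = -36$)
$K = \frac{1}{198} \approx 0.0050505$
$K - 15 N = \frac{1}{198} - -540 = \frac{1}{198} + 540 = \frac{106921}{198}$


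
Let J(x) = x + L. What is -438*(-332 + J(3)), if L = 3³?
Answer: 132276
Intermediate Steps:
L = 27
J(x) = 27 + x (J(x) = x + 27 = 27 + x)
-438*(-332 + J(3)) = -438*(-332 + (27 + 3)) = -438*(-332 + 30) = -438*(-302) = 132276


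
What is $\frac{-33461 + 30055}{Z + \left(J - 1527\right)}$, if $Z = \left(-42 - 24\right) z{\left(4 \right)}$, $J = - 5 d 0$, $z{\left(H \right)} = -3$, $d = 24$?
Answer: $\frac{3406}{1329} \approx 2.5628$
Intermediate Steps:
$J = 0$ ($J = \left(-5\right) 24 \cdot 0 = \left(-120\right) 0 = 0$)
$Z = 198$ ($Z = \left(-42 - 24\right) \left(-3\right) = \left(-66\right) \left(-3\right) = 198$)
$\frac{-33461 + 30055}{Z + \left(J - 1527\right)} = \frac{-33461 + 30055}{198 + \left(0 - 1527\right)} = - \frac{3406}{198 + \left(0 - 1527\right)} = - \frac{3406}{198 - 1527} = - \frac{3406}{-1329} = \left(-3406\right) \left(- \frac{1}{1329}\right) = \frac{3406}{1329}$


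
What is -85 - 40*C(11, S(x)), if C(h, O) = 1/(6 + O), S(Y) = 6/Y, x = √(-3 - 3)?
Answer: -635/7 - 20*I*√6/21 ≈ -90.714 - 2.3328*I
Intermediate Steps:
x = I*√6 (x = √(-6) = I*√6 ≈ 2.4495*I)
-85 - 40*C(11, S(x)) = -85 - 40/(6 + 6/((I*√6))) = -85 - 40/(6 + 6*(-I*√6/6)) = -85 - 40/(6 - I*√6)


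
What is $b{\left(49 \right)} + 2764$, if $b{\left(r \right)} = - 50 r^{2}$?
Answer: $-117286$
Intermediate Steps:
$b{\left(49 \right)} + 2764 = - 50 \cdot 49^{2} + 2764 = \left(-50\right) 2401 + 2764 = -120050 + 2764 = -117286$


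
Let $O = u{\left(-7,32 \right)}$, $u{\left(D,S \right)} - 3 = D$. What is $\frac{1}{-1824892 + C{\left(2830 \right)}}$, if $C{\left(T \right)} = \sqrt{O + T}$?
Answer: $- \frac{912446}{1665115404419} - \frac{3 \sqrt{314}}{3330230808838} \approx -5.4799 \cdot 10^{-7}$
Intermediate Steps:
$u{\left(D,S \right)} = 3 + D$
$O = -4$ ($O = 3 - 7 = -4$)
$C{\left(T \right)} = \sqrt{-4 + T}$
$\frac{1}{-1824892 + C{\left(2830 \right)}} = \frac{1}{-1824892 + \sqrt{-4 + 2830}} = \frac{1}{-1824892 + \sqrt{2826}} = \frac{1}{-1824892 + 3 \sqrt{314}}$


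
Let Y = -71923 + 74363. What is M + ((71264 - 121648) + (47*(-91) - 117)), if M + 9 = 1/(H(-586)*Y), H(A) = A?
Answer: -78336644081/1429840 ≈ -54787.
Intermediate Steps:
Y = 2440
M = -12868561/1429840 (M = -9 + 1/(-586*2440) = -9 - 1/586*1/2440 = -9 - 1/1429840 = -12868561/1429840 ≈ -9.0000)
M + ((71264 - 121648) + (47*(-91) - 117)) = -12868561/1429840 + ((71264 - 121648) + (47*(-91) - 117)) = -12868561/1429840 + (-50384 + (-4277 - 117)) = -12868561/1429840 + (-50384 - 4394) = -12868561/1429840 - 54778 = -78336644081/1429840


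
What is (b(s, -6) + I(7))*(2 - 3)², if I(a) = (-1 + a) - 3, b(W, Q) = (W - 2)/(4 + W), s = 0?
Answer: 5/2 ≈ 2.5000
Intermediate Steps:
b(W, Q) = (-2 + W)/(4 + W)
I(a) = -4 + a
(b(s, -6) + I(7))*(2 - 3)² = ((-2 + 0)/(4 + 0) + (-4 + 7))*(2 - 3)² = (-2/4 + 3)*(-1)² = ((¼)*(-2) + 3)*1 = (-½ + 3)*1 = (5/2)*1 = 5/2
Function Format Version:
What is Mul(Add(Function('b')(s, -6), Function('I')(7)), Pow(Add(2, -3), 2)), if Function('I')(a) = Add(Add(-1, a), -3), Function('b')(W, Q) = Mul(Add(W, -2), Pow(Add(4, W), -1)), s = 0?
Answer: Rational(5, 2) ≈ 2.5000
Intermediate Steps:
Function('b')(W, Q) = Mul(Pow(Add(4, W), -1), Add(-2, W)) (Function('b')(W, Q) = Mul(Add(-2, W), Pow(Add(4, W), -1)) = Mul(Pow(Add(4, W), -1), Add(-2, W)))
Function('I')(a) = Add(-4, a)
Mul(Add(Function('b')(s, -6), Function('I')(7)), Pow(Add(2, -3), 2)) = Mul(Add(Mul(Pow(Add(4, 0), -1), Add(-2, 0)), Add(-4, 7)), Pow(Add(2, -3), 2)) = Mul(Add(Mul(Pow(4, -1), -2), 3), Pow(-1, 2)) = Mul(Add(Mul(Rational(1, 4), -2), 3), 1) = Mul(Add(Rational(-1, 2), 3), 1) = Mul(Rational(5, 2), 1) = Rational(5, 2)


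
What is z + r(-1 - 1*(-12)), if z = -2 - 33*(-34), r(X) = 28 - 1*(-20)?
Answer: 1168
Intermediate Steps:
r(X) = 48 (r(X) = 28 + 20 = 48)
z = 1120 (z = -2 + 1122 = 1120)
z + r(-1 - 1*(-12)) = 1120 + 48 = 1168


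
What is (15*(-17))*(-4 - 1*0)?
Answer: 1020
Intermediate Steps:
(15*(-17))*(-4 - 1*0) = -255*(-4 + 0) = -255*(-4) = 1020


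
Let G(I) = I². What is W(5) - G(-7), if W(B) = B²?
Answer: -24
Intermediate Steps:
W(5) - G(-7) = 5² - 1*(-7)² = 25 - 1*49 = 25 - 49 = -24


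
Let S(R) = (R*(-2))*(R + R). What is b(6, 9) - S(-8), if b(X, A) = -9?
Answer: 247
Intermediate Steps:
S(R) = -4*R**2 (S(R) = (-2*R)*(2*R) = -4*R**2)
b(6, 9) - S(-8) = -9 - (-4)*(-8)**2 = -9 - (-4)*64 = -9 - 1*(-256) = -9 + 256 = 247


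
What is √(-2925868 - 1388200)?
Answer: 2*I*√1078517 ≈ 2077.0*I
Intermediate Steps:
√(-2925868 - 1388200) = √(-4314068) = 2*I*√1078517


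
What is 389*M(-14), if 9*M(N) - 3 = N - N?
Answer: 389/3 ≈ 129.67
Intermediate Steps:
M(N) = 1/3 (M(N) = 1/3 + (N - N)/9 = 1/3 + (1/9)*0 = 1/3 + 0 = 1/3)
389*M(-14) = 389*(1/3) = 389/3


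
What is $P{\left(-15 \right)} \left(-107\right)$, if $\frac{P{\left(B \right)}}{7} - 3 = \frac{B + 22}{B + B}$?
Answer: $- \frac{62167}{30} \approx -2072.2$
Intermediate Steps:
$P{\left(B \right)} = 21 + \frac{7 \left(22 + B\right)}{2 B}$ ($P{\left(B \right)} = 21 + 7 \frac{B + 22}{B + B} = 21 + 7 \frac{22 + B}{2 B} = 21 + \frac{7 \left(22 + B\right)}{2 B}$)
$P{\left(-15 \right)} \left(-107\right) = \left(\frac{49}{2} + \frac{77}{-15}\right) \left(-107\right) = \left(\frac{49}{2} + 77 \left(- \frac{1}{15}\right)\right) \left(-107\right) = \left(\frac{49}{2} - \frac{77}{15}\right) \left(-107\right) = \frac{581}{30} \left(-107\right) = - \frac{62167}{30}$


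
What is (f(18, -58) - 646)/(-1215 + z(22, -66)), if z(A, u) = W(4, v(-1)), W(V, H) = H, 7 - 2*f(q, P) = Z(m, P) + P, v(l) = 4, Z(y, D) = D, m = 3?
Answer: 167/346 ≈ 0.48266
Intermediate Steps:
f(q, P) = 7/2 - P (f(q, P) = 7/2 - (P + P)/2 = 7/2 - P)
z(A, u) = 4
(f(18, -58) - 646)/(-1215 + z(22, -66)) = ((7/2 - 1*(-58)) - 646)/(-1215 + 4) = ((7/2 + 58) - 646)/(-1211) = (123/2 - 646)*(-1/1211) = -1169/2*(-1/1211) = 167/346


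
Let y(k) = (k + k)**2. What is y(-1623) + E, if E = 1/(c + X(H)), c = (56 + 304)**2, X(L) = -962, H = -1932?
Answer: 1355396345209/128638 ≈ 1.0537e+7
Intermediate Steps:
c = 129600 (c = 360**2 = 129600)
y(k) = 4*k**2 (y(k) = (2*k)**2 = 4*k**2)
E = 1/128638 (E = 1/(129600 - 962) = 1/128638 ≈ 7.7737e-6)
y(-1623) + E = 4*(-1623)**2 + 1/128638 = 4*2634129 + 1/128638 = 10536516 + 1/128638 = 1355396345209/128638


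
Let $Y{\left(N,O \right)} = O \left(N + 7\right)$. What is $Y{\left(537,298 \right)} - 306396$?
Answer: $-144284$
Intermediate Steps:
$Y{\left(N,O \right)} = O \left(7 + N\right)$
$Y{\left(537,298 \right)} - 306396 = 298 \left(7 + 537\right) - 306396 = 298 \cdot 544 - 306396 = 162112 - 306396 = -144284$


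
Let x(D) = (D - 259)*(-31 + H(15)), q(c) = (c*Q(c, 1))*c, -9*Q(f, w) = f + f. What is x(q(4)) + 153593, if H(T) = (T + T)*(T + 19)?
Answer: -1049614/9 ≈ -1.1662e+5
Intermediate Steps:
H(T) = 2*T*(19 + T) (H(T) = (2*T)*(19 + T) = 2*T*(19 + T))
Q(f, w) = -2*f/9 (Q(f, w) = -(f + f)/9 = -2*f/9)
q(c) = -2*c**3/9 (q(c) = (c*(-2*c/9))*c = (-2*c**2/9)*c = -2*c**3/9)
x(D) = -256151 + 989*D (x(D) = (D - 259)*(-31 + 2*15*(19 + 15)) = (-259 + D)*(-31 + 2*15*34) = (-259 + D)*(-31 + 1020) = (-259 + D)*989 = -256151 + 989*D)
x(q(4)) + 153593 = (-256151 + 989*(-2/9*4**3)) + 153593 = (-256151 + 989*(-2/9*64)) + 153593 = (-256151 + 989*(-128/9)) + 153593 = (-256151 - 126592/9) + 153593 = -2431951/9 + 153593 = -1049614/9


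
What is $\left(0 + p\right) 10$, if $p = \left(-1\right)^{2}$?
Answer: $10$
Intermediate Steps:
$p = 1$
$\left(0 + p\right) 10 = \left(0 + 1\right) 10 = 1 \cdot 10 = 10$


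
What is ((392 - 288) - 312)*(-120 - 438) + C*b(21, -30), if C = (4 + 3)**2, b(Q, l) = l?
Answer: 114594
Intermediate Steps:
C = 49 (C = 7**2 = 49)
((392 - 288) - 312)*(-120 - 438) + C*b(21, -30) = ((392 - 288) - 312)*(-120 - 438) + 49*(-30) = (104 - 312)*(-558) - 1470 = -208*(-558) - 1470 = 116064 - 1470 = 114594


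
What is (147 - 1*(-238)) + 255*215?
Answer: 55210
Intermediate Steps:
(147 - 1*(-238)) + 255*215 = (147 + 238) + 54825 = 385 + 54825 = 55210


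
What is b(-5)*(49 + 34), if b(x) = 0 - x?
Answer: 415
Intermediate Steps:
b(x) = -x
b(-5)*(49 + 34) = (-1*(-5))*(49 + 34) = 5*83 = 415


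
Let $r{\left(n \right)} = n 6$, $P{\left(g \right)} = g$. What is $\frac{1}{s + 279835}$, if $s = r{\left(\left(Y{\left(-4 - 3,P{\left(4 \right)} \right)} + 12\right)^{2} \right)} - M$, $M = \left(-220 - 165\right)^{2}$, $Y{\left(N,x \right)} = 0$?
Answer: $\frac{1}{132474} \approx 7.5487 \cdot 10^{-6}$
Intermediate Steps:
$r{\left(n \right)} = 6 n$
$M = 148225$ ($M = \left(-385\right)^{2} = 148225$)
$s = -147361$ ($s = 6 \left(0 + 12\right)^{2} - 148225 = 6 \cdot 12^{2} - 148225 = 6 \cdot 144 - 148225 = 864 - 148225 = -147361$)
$\frac{1}{s + 279835} = \frac{1}{-147361 + 279835} = \frac{1}{132474}$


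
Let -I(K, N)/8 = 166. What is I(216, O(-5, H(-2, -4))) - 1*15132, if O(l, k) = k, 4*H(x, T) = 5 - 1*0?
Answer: -16460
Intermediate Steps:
H(x, T) = 5/4 (H(x, T) = (5 - 1*0)/4 = (5 + 0)/4 = (¼)*5 = 5/4)
I(K, N) = -1328 (I(K, N) = -8*166 = -1328)
I(216, O(-5, H(-2, -4))) - 1*15132 = -1328 - 1*15132 = -1328 - 15132 = -16460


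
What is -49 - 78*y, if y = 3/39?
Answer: -55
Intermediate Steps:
y = 1/13 (y = 3*(1/39) = 1/13 ≈ 0.076923)
-49 - 78*y = -49 - 78*1/13 = -49 - 6 = -55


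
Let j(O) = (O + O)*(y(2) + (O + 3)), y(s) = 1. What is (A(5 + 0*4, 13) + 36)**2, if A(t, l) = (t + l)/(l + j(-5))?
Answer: 715716/529 ≈ 1353.0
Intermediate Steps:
j(O) = 2*O*(4 + O) (j(O) = (O + O)*(1 + (O + 3)) = (2*O)*(1 + (3 + O)) = (2*O)*(4 + O) = 2*O*(4 + O))
A(t, l) = (l + t)/(10 + l) (A(t, l) = (t + l)/(l + 2*(-5)*(4 - 5)) = (l + t)/(l + 2*(-5)*(-1)) = (l + t)/(l + 10) = (l + t)/(10 + l))
(A(5 + 0*4, 13) + 36)**2 = ((13 + (5 + 0*4))/(10 + 13) + 36)**2 = ((13 + (5 + 0))/23 + 36)**2 = ((13 + 5)/23 + 36)**2 = ((1/23)*18 + 36)**2 = (18/23 + 36)**2 = (846/23)**2 = 715716/529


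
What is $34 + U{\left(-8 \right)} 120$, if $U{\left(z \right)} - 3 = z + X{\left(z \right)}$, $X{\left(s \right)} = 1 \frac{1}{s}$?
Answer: $-581$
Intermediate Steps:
$X{\left(s \right)} = \frac{1}{s}$
$U{\left(z \right)} = 3 + z + \frac{1}{z}$ ($U{\left(z \right)} = 3 + \left(z + \frac{1}{z}\right) = 3 + z + \frac{1}{z}$)
$34 + U{\left(-8 \right)} 120 = 34 + \left(3 - 8 + \frac{1}{-8}\right) 120 = 34 + \left(3 - 8 - \frac{1}{8}\right) 120 = 34 - 615 = -581$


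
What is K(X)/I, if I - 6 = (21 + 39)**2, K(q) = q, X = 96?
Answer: 16/601 ≈ 0.026622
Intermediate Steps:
I = 3606 (I = 6 + (21 + 39)**2 = 6 + 60**2 = 6 + 3600 = 3606)
K(X)/I = 96/3606 = 96*(1/3606) = 16/601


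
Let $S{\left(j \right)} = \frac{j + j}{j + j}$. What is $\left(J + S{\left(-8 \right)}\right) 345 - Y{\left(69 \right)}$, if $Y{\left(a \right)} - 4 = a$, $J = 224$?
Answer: $77552$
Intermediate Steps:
$S{\left(j \right)} = 1$ ($S{\left(j \right)} = \frac{2 j}{2 j} = 2 j \frac{1}{2 j} = 1$)
$Y{\left(a \right)} = 4 + a$
$\left(J + S{\left(-8 \right)}\right) 345 - Y{\left(69 \right)} = \left(224 + 1\right) 345 - \left(4 + 69\right) = 225 \cdot 345 - 73 = 77625 - 73 = 77552$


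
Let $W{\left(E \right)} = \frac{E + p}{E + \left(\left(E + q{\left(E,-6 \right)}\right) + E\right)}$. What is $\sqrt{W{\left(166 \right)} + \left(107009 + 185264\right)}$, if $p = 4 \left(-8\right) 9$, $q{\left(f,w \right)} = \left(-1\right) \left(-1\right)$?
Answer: $\frac{\sqrt{72776208395}}{499} \approx 540.62$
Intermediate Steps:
$q{\left(f,w \right)} = 1$
$p = -288$ ($p = \left(-32\right) 9 = -288$)
$W{\left(E \right)} = \frac{-288 + E}{1 + 3 E}$ ($W{\left(E \right)} = \frac{E - 288}{E + \left(\left(E + 1\right) + E\right)} = \frac{-288 + E}{E + \left(\left(1 + E\right) + E\right)} = \frac{-288 + E}{E + \left(1 + 2 E\right)} = \frac{-288 + E}{1 + 3 E}$)
$\sqrt{W{\left(166 \right)} + \left(107009 + 185264\right)} = \sqrt{\frac{-288 + 166}{1 + 3 \cdot 166} + \left(107009 + 185264\right)} = \sqrt{\frac{1}{1 + 498} \left(-122\right) + 292273} = \sqrt{\frac{1}{499} \left(-122\right) + 292273} = \sqrt{- \frac{122}{499} + 292273} = \sqrt{\frac{145844105}{499}} = \frac{\sqrt{72776208395}}{499}$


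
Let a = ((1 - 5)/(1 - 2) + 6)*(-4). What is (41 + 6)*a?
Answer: -1880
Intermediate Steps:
a = -40 (a = (-4/(-1) + 6)*(-4) = (-4*(-1) + 6)*(-4) = (4 + 6)*(-4) = 10*(-4) = -40)
(41 + 6)*a = (41 + 6)*(-40) = 47*(-40) = -1880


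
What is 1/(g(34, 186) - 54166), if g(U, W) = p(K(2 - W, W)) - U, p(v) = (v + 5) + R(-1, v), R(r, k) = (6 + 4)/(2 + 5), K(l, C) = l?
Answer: -7/380643 ≈ -1.8390e-5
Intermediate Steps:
R(r, k) = 10/7
p(v) = 45/7 + v (p(v) = (v + 5) + 10/7 = (5 + v) + 10/7 = 45/7 + v)
g(U, W) = 59/7 - U - W (g(U, W) = (45/7 + (2 - W)) - U = (59/7 - W) - U = 59/7 - U - W)
1/(g(34, 186) - 54166) = 1/((59/7 - 1*34 - 1*186) - 54166) = 1/((59/7 - 34 - 186) - 54166) = 1/(-1481/7 - 54166) = 1/(-380643/7) = -7/380643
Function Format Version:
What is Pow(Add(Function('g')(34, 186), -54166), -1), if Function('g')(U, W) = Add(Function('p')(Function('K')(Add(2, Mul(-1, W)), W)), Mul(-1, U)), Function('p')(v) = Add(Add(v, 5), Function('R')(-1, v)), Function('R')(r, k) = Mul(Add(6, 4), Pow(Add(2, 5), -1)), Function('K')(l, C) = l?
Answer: Rational(-7, 380643) ≈ -1.8390e-5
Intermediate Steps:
Function('R')(r, k) = Rational(10, 7) (Function('R')(r, k) = Mul(10, Pow(7, -1)) = Mul(10, Rational(1, 7)) = Rational(10, 7))
Function('p')(v) = Add(Rational(45, 7), v) (Function('p')(v) = Add(Add(v, 5), Rational(10, 7)) = Add(Add(5, v), Rational(10, 7)) = Add(Rational(45, 7), v))
Function('g')(U, W) = Add(Rational(59, 7), Mul(-1, U), Mul(-1, W)) (Function('g')(U, W) = Add(Add(Rational(45, 7), Add(2, Mul(-1, W))), Mul(-1, U)) = Add(Add(Rational(59, 7), Mul(-1, W)), Mul(-1, U)) = Add(Rational(59, 7), Mul(-1, U), Mul(-1, W)))
Pow(Add(Function('g')(34, 186), -54166), -1) = Pow(Add(Add(Rational(59, 7), Mul(-1, 34), Mul(-1, 186)), -54166), -1) = Pow(Add(Add(Rational(59, 7), -34, -186), -54166), -1) = Pow(Add(Rational(-1481, 7), -54166), -1) = Pow(Rational(-380643, 7), -1) = Rational(-7, 380643)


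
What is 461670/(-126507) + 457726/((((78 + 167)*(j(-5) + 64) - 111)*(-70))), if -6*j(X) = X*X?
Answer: -528057190432/128831144435 ≈ -4.0988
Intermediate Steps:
j(X) = -X**2/6 (j(X) = -X*X/6 = -X**2/6)
461670/(-126507) + 457726/((((78 + 167)*(j(-5) + 64) - 111)*(-70))) = 461670/(-126507) + 457726/((((78 + 167)*(-1/6*(-5)**2 + 64) - 111)*(-70))) = 461670*(-1/126507) + 457726/(((245*(-1/6*25 + 64) - 111)*(-70))) = -153890/42169 + 457726/(((245*(-25/6 + 64) - 111)*(-70))) = -153890/42169 + 457726/(((245*(359/6) - 111)*(-70))) = -153890/42169 + 457726/(((87955/6 - 111)*(-70))) = -153890/42169 + 457726/(((87289/6)*(-70))) = -153890/42169 + 457726/(-3055115/3) = -153890/42169 + 457726*(-3/3055115) = -153890/42169 - 1373178/3055115 = -528057190432/128831144435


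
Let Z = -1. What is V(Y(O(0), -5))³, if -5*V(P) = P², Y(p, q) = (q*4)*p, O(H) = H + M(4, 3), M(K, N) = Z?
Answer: -512000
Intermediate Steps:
M(K, N) = -1
O(H) = -1 + H (O(H) = H - 1 = -1 + H)
Y(p, q) = 4*p*q (Y(p, q) = (4*q)*p = 4*p*q)
V(P) = -P²/5
V(Y(O(0), -5))³ = (-400*(-1 + 0)²/5)³ = (-(4*(-1)*(-5))²/5)³ = (-⅕*20²)³ = (-⅕*400)³ = (-80)³ = -512000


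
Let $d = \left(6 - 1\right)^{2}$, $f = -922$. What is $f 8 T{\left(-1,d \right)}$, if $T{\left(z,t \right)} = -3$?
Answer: $22128$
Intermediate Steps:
$d = 25$ ($d = 5^{2} = 25$)
$f 8 T{\left(-1,d \right)} = - 922 \cdot 8 \left(-3\right) = \left(-922\right) \left(-24\right) = 22128$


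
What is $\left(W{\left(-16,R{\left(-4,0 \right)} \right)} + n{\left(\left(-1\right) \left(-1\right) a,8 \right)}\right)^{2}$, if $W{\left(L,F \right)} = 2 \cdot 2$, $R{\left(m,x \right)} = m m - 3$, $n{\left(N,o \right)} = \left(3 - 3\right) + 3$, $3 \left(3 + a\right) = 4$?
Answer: $49$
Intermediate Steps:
$a = - \frac{5}{3}$ ($a = -3 + \frac{1}{3} \cdot 4 = -3 + \frac{4}{3} = - \frac{5}{3} \approx -1.6667$)
$n{\left(N,o \right)} = 3$ ($n{\left(N,o \right)} = 0 + 3 = 3$)
$R{\left(m,x \right)} = -3 + m^{2}$ ($R{\left(m,x \right)} = m^{2} - 3 = -3 + m^{2}$)
$W{\left(L,F \right)} = 4$
$\left(W{\left(-16,R{\left(-4,0 \right)} \right)} + n{\left(\left(-1\right) \left(-1\right) a,8 \right)}\right)^{2} = \left(4 + 3\right)^{2} = 7^{2} = 49$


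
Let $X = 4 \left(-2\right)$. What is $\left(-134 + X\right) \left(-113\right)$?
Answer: $16046$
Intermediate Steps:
$X = -8$
$\left(-134 + X\right) \left(-113\right) = \left(-134 - 8\right) \left(-113\right) = \left(-142\right) \left(-113\right) = 16046$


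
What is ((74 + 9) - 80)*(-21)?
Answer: -63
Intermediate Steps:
((74 + 9) - 80)*(-21) = (83 - 80)*(-21) = 3*(-21) = -63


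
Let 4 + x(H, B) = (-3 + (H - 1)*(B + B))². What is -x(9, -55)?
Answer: -779685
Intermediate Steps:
x(H, B) = -4 + (-3 + 2*B*(-1 + H))² (x(H, B) = -4 + (-3 + (H - 1)*(B + B))² = -4 + (-3 + (-1 + H)*(2*B))² = -4 + (-3 + 2*B*(-1 + H))²)
-x(9, -55) = -(-4 + (3 + 2*(-55) - 2*(-55)*9)²) = -(-4 + (3 - 110 + 990)²) = -(-4 + 883²) = -(-4 + 779689) = -1*779685 = -779685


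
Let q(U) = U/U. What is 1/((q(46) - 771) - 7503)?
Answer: -1/8273 ≈ -0.00012088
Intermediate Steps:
q(U) = 1
1/((q(46) - 771) - 7503) = 1/((1 - 771) - 7503) = 1/(-770 - 7503) = 1/(-8273) = -1/8273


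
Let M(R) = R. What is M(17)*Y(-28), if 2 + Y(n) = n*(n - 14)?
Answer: 19958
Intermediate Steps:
Y(n) = -2 + n*(-14 + n) (Y(n) = -2 + n*(n - 14) = -2 + n*(-14 + n))
M(17)*Y(-28) = 17*(-2 + (-28)**2 - 14*(-28)) = 17*(-2 + 784 + 392) = 17*1174 = 19958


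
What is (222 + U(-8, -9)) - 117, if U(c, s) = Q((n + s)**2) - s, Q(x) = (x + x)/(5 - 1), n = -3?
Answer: 186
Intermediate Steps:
Q(x) = x/2 (Q(x) = (2*x)/4 = (2*x)*(1/4) = x/2)
U(c, s) = (-3 + s)**2/2 - s
(222 + U(-8, -9)) - 117 = (222 + ((-3 - 9)**2/2 - 1*(-9))) - 117 = (222 + ((1/2)*(-12)**2 + 9)) - 117 = (222 + ((1/2)*144 + 9)) - 117 = (222 + (72 + 9)) - 117 = (222 + 81) - 117 = 303 - 117 = 186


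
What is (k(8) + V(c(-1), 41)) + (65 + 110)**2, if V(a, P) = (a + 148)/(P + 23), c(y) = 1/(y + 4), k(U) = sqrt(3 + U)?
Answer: 5880445/192 + sqrt(11) ≈ 30631.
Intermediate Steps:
c(y) = 1/(4 + y)
V(a, P) = (148 + a)/(23 + P)
(k(8) + V(c(-1), 41)) + (65 + 110)**2 = (sqrt(3 + 8) + (148 + 1/(4 - 1))/(23 + 41)) + (65 + 110)**2 = (sqrt(11) + (148 + 1/3)/64) + 175**2 = (sqrt(11) + (148 + 1/3)/64) + 30625 = (sqrt(11) + (1/64)*(445/3)) + 30625 = (sqrt(11) + 445/192) + 30625 = (445/192 + sqrt(11)) + 30625 = 5880445/192 + sqrt(11)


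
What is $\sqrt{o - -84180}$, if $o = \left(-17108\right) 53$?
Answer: $4 i \sqrt{51409} \approx 906.94 i$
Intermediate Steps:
$o = -906724$
$\sqrt{o - -84180} = \sqrt{-906724 - -84180} = \sqrt{-906724 + 84180} = \sqrt{-822544} = 4 i \sqrt{51409}$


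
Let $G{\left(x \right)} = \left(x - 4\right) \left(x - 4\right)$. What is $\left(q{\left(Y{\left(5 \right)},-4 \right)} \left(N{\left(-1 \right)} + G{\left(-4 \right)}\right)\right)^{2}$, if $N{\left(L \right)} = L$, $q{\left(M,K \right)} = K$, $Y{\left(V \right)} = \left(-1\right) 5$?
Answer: $63504$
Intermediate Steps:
$Y{\left(V \right)} = -5$
$G{\left(x \right)} = \left(-4 + x\right)^{2}$ ($G{\left(x \right)} = \left(-4 + x\right) \left(-4 + x\right) = \left(-4 + x\right)^{2}$)
$\left(q{\left(Y{\left(5 \right)},-4 \right)} \left(N{\left(-1 \right)} + G{\left(-4 \right)}\right)\right)^{2} = \left(- 4 \left(-1 + \left(-4 - 4\right)^{2}\right)\right)^{2} = \left(- 4 \left(-1 + \left(-8\right)^{2}\right)\right)^{2} = \left(- 4 \left(-1 + 64\right)\right)^{2} = \left(\left(-4\right) 63\right)^{2} = \left(-252\right)^{2} = 63504$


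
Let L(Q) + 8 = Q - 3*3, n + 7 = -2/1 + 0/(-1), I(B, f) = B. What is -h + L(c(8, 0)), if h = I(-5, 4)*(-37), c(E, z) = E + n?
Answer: -203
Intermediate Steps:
n = -9 (n = -7 + (-2/1 + 0/(-1)) = -7 + (-2*1 + 0*(-1)) = -7 + (-2 + 0) = -7 - 2 = -9)
c(E, z) = -9 + E (c(E, z) = E - 9 = -9 + E)
h = 185 (h = -5*(-37) = 185)
L(Q) = -17 + Q (L(Q) = -8 + (Q - 3*3) = -8 + (Q - 9) = -8 + (-9 + Q) = -17 + Q)
-h + L(c(8, 0)) = -1*185 + (-17 + (-9 + 8)) = -185 + (-17 - 1) = -185 - 18 = -203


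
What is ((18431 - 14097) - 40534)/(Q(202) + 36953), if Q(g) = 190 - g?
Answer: -36200/36941 ≈ -0.97994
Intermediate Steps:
((18431 - 14097) - 40534)/(Q(202) + 36953) = ((18431 - 14097) - 40534)/((190 - 1*202) + 36953) = (4334 - 40534)/((190 - 202) + 36953) = -36200/(-12 + 36953) = -36200/36941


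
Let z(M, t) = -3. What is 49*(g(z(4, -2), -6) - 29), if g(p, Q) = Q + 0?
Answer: -1715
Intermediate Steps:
g(p, Q) = Q
49*(g(z(4, -2), -6) - 29) = 49*(-6 - 29) = 49*(-35) = -1715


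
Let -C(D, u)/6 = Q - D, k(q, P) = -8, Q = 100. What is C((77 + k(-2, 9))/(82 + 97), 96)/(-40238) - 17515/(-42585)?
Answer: 1188268844/2788389147 ≈ 0.42615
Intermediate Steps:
C(D, u) = -600 + 6*D (C(D, u) = -6*(100 - D) = -600 + 6*D)
C((77 + k(-2, 9))/(82 + 97), 96)/(-40238) - 17515/(-42585) = (-600 + 6*((77 - 8)/(82 + 97)))/(-40238) - 17515/(-42585) = (-600 + 6*(69/179))*(-1/40238) - 17515*(-1/42585) = (-600 + 6*(69*(1/179)))*(-1/40238) + 3503/8517 = (-600 + 6*(69/179))*(-1/40238) + 3503/8517 = (-600 + 414/179)*(-1/40238) + 3503/8517 = -106986/179*(-1/40238) + 3503/8517 = 4863/327391 + 3503/8517 = 1188268844/2788389147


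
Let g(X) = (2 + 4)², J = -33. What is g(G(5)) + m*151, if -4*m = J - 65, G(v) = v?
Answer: 7471/2 ≈ 3735.5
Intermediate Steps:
g(X) = 36 (g(X) = 6² = 36)
m = 49/2 (m = -(-33 - 65)/4 = -¼*(-98) = 49/2 ≈ 24.500)
g(G(5)) + m*151 = 36 + (49/2)*151 = 36 + 7399/2 = 7471/2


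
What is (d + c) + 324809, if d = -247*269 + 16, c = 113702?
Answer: 372084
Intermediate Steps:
d = -66427 (d = -66443 + 16 = -66427)
(d + c) + 324809 = (-66427 + 113702) + 324809 = 47275 + 324809 = 372084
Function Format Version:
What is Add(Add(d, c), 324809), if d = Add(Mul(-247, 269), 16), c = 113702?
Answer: 372084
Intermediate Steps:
d = -66427 (d = Add(-66443, 16) = -66427)
Add(Add(d, c), 324809) = Add(Add(-66427, 113702), 324809) = Add(47275, 324809) = 372084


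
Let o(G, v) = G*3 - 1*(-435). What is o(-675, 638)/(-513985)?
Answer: 318/102797 ≈ 0.0030935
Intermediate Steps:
o(G, v) = 435 + 3*G (o(G, v) = 3*G + 435 = 435 + 3*G)
o(-675, 638)/(-513985) = (435 + 3*(-675))/(-513985) = (435 - 2025)*(-1/513985) = -1590*(-1/513985) = 318/102797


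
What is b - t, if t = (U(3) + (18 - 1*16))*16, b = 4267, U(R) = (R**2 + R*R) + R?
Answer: 3899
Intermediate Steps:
U(R) = R + 2*R**2 (U(R) = (R**2 + R**2) + R = 2*R**2 + R = R + 2*R**2)
t = 368 (t = (3*(1 + 2*3) + (18 - 1*16))*16 = (3*(1 + 6) + (18 - 16))*16 = (3*7 + 2)*16 = (21 + 2)*16 = 23*16 = 368)
b - t = 4267 - 1*368 = 4267 - 368 = 3899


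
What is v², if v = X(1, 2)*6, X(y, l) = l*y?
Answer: 144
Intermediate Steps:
v = 12 (v = (2*1)*6 = 2*6 = 12)
v² = 12² = 144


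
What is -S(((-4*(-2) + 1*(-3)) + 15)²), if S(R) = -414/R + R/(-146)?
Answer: 55111/14600 ≈ 3.7747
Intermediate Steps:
S(R) = -414/R - R/146 (S(R) = -414/R + R*(-1/146) = -414/R - R/146)
-S(((-4*(-2) + 1*(-3)) + 15)²) = -(-414/((-4*(-2) + 1*(-3)) + 15)² - ((-4*(-2) + 1*(-3)) + 15)²/146) = -(-414/((8 - 3) + 15)² - ((8 - 3) + 15)²/146) = -(-414/(5 + 15)² - (5 + 15)²/146) = -(-414/(20²) - 1/146*20²) = -(-414/400 - 1/146*400) = -(-414*1/400 - 200/73) = -(-207/200 - 200/73) = -1*(-55111/14600) = 55111/14600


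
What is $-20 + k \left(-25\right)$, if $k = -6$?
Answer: $130$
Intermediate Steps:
$-20 + k \left(-25\right) = -20 - -150 = -20 + 150 = 130$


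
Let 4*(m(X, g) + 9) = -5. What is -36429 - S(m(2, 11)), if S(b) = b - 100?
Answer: -145275/4 ≈ -36319.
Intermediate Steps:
m(X, g) = -41/4 (m(X, g) = -9 + (1/4)*(-5) = -9 - 5/4 = -41/4)
S(b) = -100 + b
-36429 - S(m(2, 11)) = -36429 - (-100 - 41/4) = -36429 - 1*(-441/4) = -36429 + 441/4 = -145275/4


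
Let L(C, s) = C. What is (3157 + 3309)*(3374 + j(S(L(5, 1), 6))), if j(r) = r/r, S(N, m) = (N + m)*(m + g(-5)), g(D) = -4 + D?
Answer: 21822750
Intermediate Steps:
S(N, m) = (-9 + m)*(N + m) (S(N, m) = (N + m)*(m + (-4 - 5)) = (N + m)*(m - 9) = (N + m)*(-9 + m) = (-9 + m)*(N + m))
j(r) = 1
(3157 + 3309)*(3374 + j(S(L(5, 1), 6))) = (3157 + 3309)*(3374 + 1) = 6466*3375 = 21822750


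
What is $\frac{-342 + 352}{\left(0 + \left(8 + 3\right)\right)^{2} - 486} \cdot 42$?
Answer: $- \frac{84}{73} \approx -1.1507$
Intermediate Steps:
$\frac{-342 + 352}{\left(0 + \left(8 + 3\right)\right)^{2} - 486} \cdot 42 = \frac{10}{\left(0 + 11\right)^{2} - 486} \cdot 42 = \frac{10}{11^{2} - 486} \cdot 42 = \frac{10}{121 - 486} \cdot 42 = \frac{10}{-365} \cdot 42 = 10 \left(- \frac{1}{365}\right) 42 = \left(- \frac{2}{73}\right) 42 = - \frac{84}{73}$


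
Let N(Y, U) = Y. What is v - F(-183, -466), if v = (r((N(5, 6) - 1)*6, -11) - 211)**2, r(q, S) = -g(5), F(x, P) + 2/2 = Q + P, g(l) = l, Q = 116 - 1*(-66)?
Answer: 46941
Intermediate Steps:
Q = 182 (Q = 116 + 66 = 182)
F(x, P) = 181 + P (F(x, P) = -1 + (182 + P) = 181 + P)
r(q, S) = -5 (r(q, S) = -1*5 = -5)
v = 46656 (v = (-5 - 211)**2 = (-216)**2 = 46656)
v - F(-183, -466) = 46656 - (181 - 466) = 46656 - 1*(-285) = 46656 + 285 = 46941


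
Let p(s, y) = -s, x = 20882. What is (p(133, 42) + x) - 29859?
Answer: -9110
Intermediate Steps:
(p(133, 42) + x) - 29859 = (-1*133 + 20882) - 29859 = (-133 + 20882) - 29859 = 20749 - 29859 = -9110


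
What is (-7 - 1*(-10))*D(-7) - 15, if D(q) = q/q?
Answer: -12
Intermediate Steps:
D(q) = 1
(-7 - 1*(-10))*D(-7) - 15 = (-7 - 1*(-10))*1 - 15 = (-7 + 10)*1 - 15 = 3*1 - 15 = 3 - 15 = -12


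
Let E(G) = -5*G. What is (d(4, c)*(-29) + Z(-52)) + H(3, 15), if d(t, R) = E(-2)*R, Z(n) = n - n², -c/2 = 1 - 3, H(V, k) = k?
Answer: -3901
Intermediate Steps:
c = 4 (c = -2*(1 - 3) = -2*(-2) = 4)
d(t, R) = 10*R (d(t, R) = (-5*(-2))*R = 10*R)
(d(4, c)*(-29) + Z(-52)) + H(3, 15) = ((10*4)*(-29) - 52*(1 - 1*(-52))) + 15 = (40*(-29) - 52*(1 + 52)) + 15 = (-1160 - 52*53) + 15 = (-1160 - 2756) + 15 = -3916 + 15 = -3901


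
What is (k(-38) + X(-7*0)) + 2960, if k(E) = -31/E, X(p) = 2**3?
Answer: 112815/38 ≈ 2968.8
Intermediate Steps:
X(p) = 8
(k(-38) + X(-7*0)) + 2960 = (-31/(-38) + 8) + 2960 = (-31*(-1/38) + 8) + 2960 = (31/38 + 8) + 2960 = 335/38 + 2960 = 112815/38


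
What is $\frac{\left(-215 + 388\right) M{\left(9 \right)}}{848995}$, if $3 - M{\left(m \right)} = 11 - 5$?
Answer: $- \frac{519}{848995} \approx -0.00061131$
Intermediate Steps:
$M{\left(m \right)} = -3$ ($M{\left(m \right)} = 3 - \left(11 - 5\right) = 3 - 6 = -3$)
$\frac{\left(-215 + 388\right) M{\left(9 \right)}}{848995} = \frac{\left(-215 + 388\right) \left(-3\right)}{848995} = 173 \left(-3\right) \frac{1}{848995} = \left(-519\right) \frac{1}{848995} = - \frac{519}{848995}$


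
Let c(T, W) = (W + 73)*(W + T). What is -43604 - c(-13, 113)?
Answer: -62204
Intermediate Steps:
c(T, W) = (73 + W)*(T + W)
-43604 - c(-13, 113) = -43604 - (113**2 + 73*(-13) + 73*113 - 13*113) = -43604 - (12769 - 949 + 8249 - 1469) = -43604 - 1*18600 = -43604 - 18600 = -62204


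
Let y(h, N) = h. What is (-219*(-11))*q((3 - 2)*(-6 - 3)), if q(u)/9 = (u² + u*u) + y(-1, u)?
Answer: 3490641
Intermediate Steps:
q(u) = -9 + 18*u² (q(u) = 9*((u² + u*u) - 1) = 9*((u² + u²) - 1) = 9*(2*u² - 1) = 9*(-1 + 2*u²) = -9 + 18*u²)
(-219*(-11))*q((3 - 2)*(-6 - 3)) = (-219*(-11))*(-9 + 18*((3 - 2)*(-6 - 3))²) = 2409*(-9 + 18*(1*(-9))²) = 2409*(-9 + 18*(-9)²) = 2409*(-9 + 18*81) = 2409*(-9 + 1458) = 2409*1449 = 3490641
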